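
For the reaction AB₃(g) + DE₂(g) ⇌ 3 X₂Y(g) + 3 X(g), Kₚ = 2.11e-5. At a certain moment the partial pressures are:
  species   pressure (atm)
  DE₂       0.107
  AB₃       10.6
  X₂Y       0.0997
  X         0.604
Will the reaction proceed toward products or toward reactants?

reverse (toward reactants)

Qₚ = P(X₂Y)³·P(X)³ / (P(AB₃)·P(DE₂)) = (0.0997)³·(0.604)³ / ((10.6)·(0.107)) = 1.93e-4
Qₚ = 1.93e-4 > Kₚ = 2.11e-5, so the reverse reaction proceeds.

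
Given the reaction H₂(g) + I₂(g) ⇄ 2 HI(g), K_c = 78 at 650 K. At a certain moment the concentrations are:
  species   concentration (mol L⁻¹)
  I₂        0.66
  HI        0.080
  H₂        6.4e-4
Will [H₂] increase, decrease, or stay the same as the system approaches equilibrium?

Q_c = [HI]² / ([H₂]·[I₂]) = (0.080)² / ((6.4e-4)·(0.66)) = 15
Q_c = 15 < K_c = 78: net forward reaction.
H₂ is a reactant, so it decreases.

decrease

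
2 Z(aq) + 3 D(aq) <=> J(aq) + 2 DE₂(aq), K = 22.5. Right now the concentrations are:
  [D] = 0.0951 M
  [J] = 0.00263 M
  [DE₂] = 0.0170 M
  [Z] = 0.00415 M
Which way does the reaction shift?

reverse (toward reactants)

Q = [J]·[DE₂]² / ([Z]²·[D]³) = (0.00263)·(0.0170)² / ((0.00415)²·(0.0951)³) = 51.3
Q = 51.3 > K = 22.5, so the reverse reaction proceeds.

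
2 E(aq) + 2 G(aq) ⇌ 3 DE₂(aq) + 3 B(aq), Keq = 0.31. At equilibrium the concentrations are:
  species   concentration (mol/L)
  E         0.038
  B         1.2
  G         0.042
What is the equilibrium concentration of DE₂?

[DE₂] = 0.0077 mol/L

At equilibrium, Keq = [DE₂]³·[B]³ / ([E]²·[G]²) = 0.31.
([DE₂])³·(1.2)³ / ((0.038)²·(0.042)²) = 0.31
[DE₂]³ = 4.57×10⁻⁷ ⇒ [DE₂] = 0.0077 mol/L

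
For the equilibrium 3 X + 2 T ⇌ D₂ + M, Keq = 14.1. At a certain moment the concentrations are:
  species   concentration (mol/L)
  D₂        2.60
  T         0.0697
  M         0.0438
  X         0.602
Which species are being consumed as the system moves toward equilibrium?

Q = [D₂]·[M] / ([X]³·[T]²) = (2.60)·(0.0438) / ((0.602)³·(0.0697)²) = 107
Q = 107 > Keq = 14.1: net reverse reaction.

D₂, M (products)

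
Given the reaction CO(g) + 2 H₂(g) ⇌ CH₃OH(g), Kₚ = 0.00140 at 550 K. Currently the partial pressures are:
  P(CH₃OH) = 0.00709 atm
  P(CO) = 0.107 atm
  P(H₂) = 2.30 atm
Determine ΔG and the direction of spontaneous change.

ΔG = 10.0 kJ/mol; the forward reaction is non-spontaneous

Qₚ = P(CH₃OH) / (P(CO)·P(H₂)²) = (0.00709) / ((0.107)·(2.30)²) = 0.0125
ΔG = RT ln(Qₚ/Kₚ) = (8.314 J mol⁻¹ K⁻¹)(550 K) × ln(0.0125/0.00140)
   = (4.573 kJ/mol)(2.189) = 10.0 kJ/mol
ΔG > 0, so the forward reaction is non-spontaneous (proceeds in reverse).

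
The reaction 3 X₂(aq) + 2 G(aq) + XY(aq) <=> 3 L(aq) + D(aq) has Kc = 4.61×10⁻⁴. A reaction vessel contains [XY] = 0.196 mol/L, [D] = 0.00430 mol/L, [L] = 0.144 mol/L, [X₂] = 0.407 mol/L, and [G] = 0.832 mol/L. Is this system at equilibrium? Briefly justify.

Qc = [L]³·[D] / ([X₂]³·[G]²·[XY]) = (0.144)³·(0.00430) / ((0.407)³·(0.832)²·(0.196)) = 0.00140
Qc = 0.00140 > Kc = 4.61×10⁻⁴: net reverse reaction.

no; Q > K, reaction proceeds in reverse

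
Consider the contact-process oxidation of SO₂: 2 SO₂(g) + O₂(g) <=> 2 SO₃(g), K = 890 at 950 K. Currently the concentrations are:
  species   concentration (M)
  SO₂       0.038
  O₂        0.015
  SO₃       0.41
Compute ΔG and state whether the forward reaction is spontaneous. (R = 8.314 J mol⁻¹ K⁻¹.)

ΔG = 17.1 kJ/mol; the forward reaction is non-spontaneous

Q = [SO₃]² / ([SO₂]²·[O₂]) = (0.41)² / ((0.038)²·(0.015)) = 7760
ΔG = RT ln(Q/K) = (8.314 J mol⁻¹ K⁻¹)(950 K) × ln(7760/890)
   = (7.898 kJ/mol)(2.166) = 17.1 kJ/mol
ΔG > 0, so the forward reaction is non-spontaneous (proceeds in reverse).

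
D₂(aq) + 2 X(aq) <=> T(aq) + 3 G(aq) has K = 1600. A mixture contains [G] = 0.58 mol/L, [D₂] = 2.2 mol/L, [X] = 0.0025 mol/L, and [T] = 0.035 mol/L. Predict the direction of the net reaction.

toward products

Q = [T]·[G]³ / ([D₂]·[X]²) = (0.035)·(0.58)³ / ((2.2)·(0.0025)²) = 500
Q = 500 < K = 1600, so the forward reaction proceeds.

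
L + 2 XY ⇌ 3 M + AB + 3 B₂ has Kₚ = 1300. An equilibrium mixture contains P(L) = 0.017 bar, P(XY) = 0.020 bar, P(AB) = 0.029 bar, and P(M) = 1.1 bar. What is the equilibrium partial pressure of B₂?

At equilibrium, Kₚ = P(M)³·P(AB)·P(B₂)³ / (P(L)·P(XY)²) = 1300.
(1.1)³·(0.029)·(P(B₂))³ / ((0.017)·(0.020)²) = 1300
P(B₂)³ = 0.229 ⇒ P(B₂) = 0.61 bar

P(B₂) = 0.61 bar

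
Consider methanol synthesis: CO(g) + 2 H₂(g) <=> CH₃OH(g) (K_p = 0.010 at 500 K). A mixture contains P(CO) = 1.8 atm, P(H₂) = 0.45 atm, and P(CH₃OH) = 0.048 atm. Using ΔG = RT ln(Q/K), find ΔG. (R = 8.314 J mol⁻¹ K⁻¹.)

Q_p = P(CH₃OH) / (P(CO)·P(H₂)²) = (0.048) / ((1.8)·(0.45)²) = 0.132
ΔG = RT ln(Q_p/K_p) = (8.314 J mol⁻¹ K⁻¹)(500 K) × ln(0.132/0.010)
   = (4.157 kJ/mol)(2.580) = 10.7 kJ/mol
ΔG > 0, so the forward reaction is non-spontaneous (proceeds in reverse).

ΔG = 10.7 kJ/mol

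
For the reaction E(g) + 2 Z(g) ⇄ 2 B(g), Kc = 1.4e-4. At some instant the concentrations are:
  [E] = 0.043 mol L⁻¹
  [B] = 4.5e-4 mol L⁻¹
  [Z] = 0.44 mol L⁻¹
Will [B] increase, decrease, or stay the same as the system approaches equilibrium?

increase

Qc = [B]² / ([E]·[Z]²) = (4.5e-4)² / ((0.043)·(0.44)²) = 2.4e-5
Qc = 2.4e-5 < Kc = 1.4e-4: net forward reaction.
B is a product, so it increases.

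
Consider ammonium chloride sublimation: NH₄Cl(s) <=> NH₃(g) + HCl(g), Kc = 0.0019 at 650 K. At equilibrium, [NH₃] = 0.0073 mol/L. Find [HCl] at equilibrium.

[HCl] = 0.26 mol/L

(NH₄Cl is a pure solid — omitted from Kc.)
At equilibrium, Kc = [NH₃]·[HCl] = 0.0019.
(0.0073)·([HCl]) = 0.0019
[HCl] = 0.260 = 0.26 mol/L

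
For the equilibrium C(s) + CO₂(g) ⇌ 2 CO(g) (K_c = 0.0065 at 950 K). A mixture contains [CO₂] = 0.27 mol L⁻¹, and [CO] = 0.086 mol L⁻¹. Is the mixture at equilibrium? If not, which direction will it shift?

no; Q > K, reaction proceeds in reverse

(C is a pure solid — omitted from Q_c.)
Q_c = [CO]² / [CO₂] = (0.086)² / (0.27) = 0.027
Q_c = 0.027 > K_c = 0.0065: net reverse reaction.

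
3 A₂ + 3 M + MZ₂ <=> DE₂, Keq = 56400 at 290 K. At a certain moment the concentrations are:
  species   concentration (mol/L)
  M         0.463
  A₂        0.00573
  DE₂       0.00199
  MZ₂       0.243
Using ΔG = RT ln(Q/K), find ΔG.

ΔG = 4.95 kJ/mol

Q = [DE₂] / ([A₂]³·[M]³·[MZ₂]) = (0.00199) / ((0.00573)³·(0.463)³·(0.243)) = 4.39×10⁵
ΔG = RT ln(Q/Keq) = (8.314 J mol⁻¹ K⁻¹)(290 K) × ln(4.39×10⁵/56400)
   = (2.411 kJ/mol)(2.052) = 4.95 kJ/mol
ΔG > 0, so the forward reaction is non-spontaneous (proceeds in reverse).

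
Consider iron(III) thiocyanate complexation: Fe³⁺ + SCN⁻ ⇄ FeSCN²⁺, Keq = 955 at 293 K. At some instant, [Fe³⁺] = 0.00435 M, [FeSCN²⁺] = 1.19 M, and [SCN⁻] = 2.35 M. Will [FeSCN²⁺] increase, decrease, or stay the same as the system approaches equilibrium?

Q = [FeSCN²⁺] / ([Fe³⁺]·[SCN⁻]) = (1.19) / ((0.00435)·(2.35)) = 116
Q = 116 < Keq = 955: net forward reaction.
FeSCN²⁺ is a product, so it increases.

increase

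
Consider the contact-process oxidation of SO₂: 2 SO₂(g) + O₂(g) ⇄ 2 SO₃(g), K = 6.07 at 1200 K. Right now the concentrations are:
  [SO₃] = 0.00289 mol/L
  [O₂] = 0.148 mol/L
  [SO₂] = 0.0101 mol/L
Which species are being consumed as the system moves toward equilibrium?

Q = [SO₃]² / ([SO₂]²·[O₂]) = (0.00289)² / ((0.0101)²·(0.148)) = 0.553
Q = 0.553 < K = 6.07: net forward reaction.

SO₂, O₂ (reactants)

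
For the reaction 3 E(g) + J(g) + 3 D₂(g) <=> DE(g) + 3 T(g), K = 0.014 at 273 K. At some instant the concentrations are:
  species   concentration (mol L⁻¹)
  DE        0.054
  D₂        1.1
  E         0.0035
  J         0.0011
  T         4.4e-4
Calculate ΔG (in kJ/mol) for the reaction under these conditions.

Q = [DE]·[T]³ / ([E]³·[J]·[D₂]³) = (0.054)·(4.4e-4)³ / ((0.0035)³·(0.0011)·(1.1)³) = 0.0733
ΔG = RT ln(Q/K) = (8.314 J mol⁻¹ K⁻¹)(273 K) × ln(0.0733/0.014)
   = (2.270 kJ/mol)(1.656) = 3.76 kJ/mol
ΔG > 0, so the forward reaction is non-spontaneous (proceeds in reverse).

ΔG = 3.76 kJ/mol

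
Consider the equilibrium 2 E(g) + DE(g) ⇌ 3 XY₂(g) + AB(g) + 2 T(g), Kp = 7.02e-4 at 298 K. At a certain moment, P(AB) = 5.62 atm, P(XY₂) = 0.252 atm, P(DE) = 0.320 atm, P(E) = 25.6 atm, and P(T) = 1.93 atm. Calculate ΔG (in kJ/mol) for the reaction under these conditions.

Qp = P(XY₂)³·P(AB)·P(T)² / (P(E)²·P(DE)) = (0.252)³·(5.62)·(1.93)² / ((25.6)²·(0.320)) = 0.00160
ΔG = RT ln(Qp/Kp) = (8.314 J mol⁻¹ K⁻¹)(298 K) × ln(0.00160/7.02e-4)
   = (2.478 kJ/mol)(0.8238) = 2.04 kJ/mol
ΔG > 0, so the forward reaction is non-spontaneous (proceeds in reverse).

ΔG = 2.04 kJ/mol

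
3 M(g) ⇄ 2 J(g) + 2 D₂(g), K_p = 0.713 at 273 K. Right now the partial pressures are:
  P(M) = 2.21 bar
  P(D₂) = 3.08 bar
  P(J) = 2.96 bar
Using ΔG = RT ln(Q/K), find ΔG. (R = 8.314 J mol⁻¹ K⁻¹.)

Q_p = P(J)²·P(D₂)² / P(M)³ = (2.96)²·(3.08)² / (2.21)³ = 7.70
ΔG = RT ln(Q_p/K_p) = (8.314 J mol⁻¹ K⁻¹)(273 K) × ln(7.70/0.713)
   = (2.270 kJ/mol)(2.379) = 5.40 kJ/mol
ΔG > 0, so the forward reaction is non-spontaneous (proceeds in reverse).

ΔG = 5.40 kJ/mol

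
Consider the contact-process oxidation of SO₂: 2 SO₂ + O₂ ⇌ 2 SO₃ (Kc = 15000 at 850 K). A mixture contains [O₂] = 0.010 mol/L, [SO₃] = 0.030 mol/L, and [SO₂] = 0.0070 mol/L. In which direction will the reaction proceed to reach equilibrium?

Qc = [SO₃]² / ([SO₂]²·[O₂]) = (0.030)² / ((0.0070)²·(0.010)) = 1800
Qc = 1800 < Kc = 15000, so the forward reaction proceeds.

to the right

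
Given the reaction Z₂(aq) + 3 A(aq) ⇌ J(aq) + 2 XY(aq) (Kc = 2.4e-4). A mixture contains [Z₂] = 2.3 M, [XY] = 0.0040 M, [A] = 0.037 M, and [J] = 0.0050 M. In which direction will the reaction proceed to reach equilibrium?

Qc = [J]·[XY]² / ([Z₂]·[A]³) = (0.0050)·(0.0040)² / ((2.3)·(0.037)³) = 6.9e-4
Qc = 6.9e-4 > Kc = 2.4e-4, so the reverse reaction proceeds.

reverse (toward reactants)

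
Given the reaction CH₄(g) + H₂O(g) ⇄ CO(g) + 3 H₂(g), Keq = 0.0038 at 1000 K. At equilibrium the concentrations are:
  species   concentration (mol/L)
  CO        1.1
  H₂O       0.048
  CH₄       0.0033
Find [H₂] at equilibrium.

[H₂] = 0.0082 mol/L

At equilibrium, Keq = [CO]·[H₂]³ / ([CH₄]·[H₂O]) = 0.0038.
(1.1)·([H₂])³ / ((0.0033)·(0.048)) = 0.0038
[H₂]³ = 5.47×10⁻⁷ ⇒ [H₂] = 0.0082 mol/L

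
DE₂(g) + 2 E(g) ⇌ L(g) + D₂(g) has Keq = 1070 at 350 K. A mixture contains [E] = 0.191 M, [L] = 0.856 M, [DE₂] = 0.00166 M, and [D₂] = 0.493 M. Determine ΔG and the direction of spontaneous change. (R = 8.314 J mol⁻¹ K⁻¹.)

Q = [L]·[D₂] / ([DE₂]·[E]²) = (0.856)·(0.493) / ((0.00166)·(0.191)²) = 6970
ΔG = RT ln(Q/Keq) = (8.314 J mol⁻¹ K⁻¹)(350 K) × ln(6970/1070)
   = (2.910 kJ/mol)(1.874) = 5.45 kJ/mol
ΔG > 0, so the forward reaction is non-spontaneous (proceeds in reverse).

ΔG = 5.45 kJ/mol; the forward reaction is non-spontaneous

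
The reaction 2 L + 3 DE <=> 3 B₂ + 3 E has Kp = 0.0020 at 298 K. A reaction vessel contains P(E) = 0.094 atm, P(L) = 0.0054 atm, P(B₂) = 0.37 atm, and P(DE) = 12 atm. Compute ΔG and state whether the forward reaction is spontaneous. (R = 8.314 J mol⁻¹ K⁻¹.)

Qp = P(B₂)³·P(E)³ / (P(L)²·P(DE)³) = (0.37)³·(0.094)³ / ((0.0054)²·(12)³) = 8.35e-4
ΔG = RT ln(Qp/Kp) = (8.314 J mol⁻¹ K⁻¹)(298 K) × ln(8.35e-4/0.0020)
   = (2.478 kJ/mol)(-0.8735) = -2.16 kJ/mol
ΔG < 0, so the forward reaction is spontaneous (proceeds forward).

ΔG = -2.16 kJ/mol; the forward reaction is spontaneous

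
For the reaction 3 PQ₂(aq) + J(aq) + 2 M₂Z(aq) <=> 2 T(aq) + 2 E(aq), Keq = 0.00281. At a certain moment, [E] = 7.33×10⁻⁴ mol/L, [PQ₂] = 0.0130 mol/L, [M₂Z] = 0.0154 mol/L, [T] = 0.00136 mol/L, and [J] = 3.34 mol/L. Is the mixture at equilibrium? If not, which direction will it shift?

Q = [T]²·[E]² / ([PQ₂]³·[J]·[M₂Z]²) = (0.00136)²·(7.33×10⁻⁴)² / ((0.0130)³·(3.34)·(0.0154)²) = 5.71×10⁻⁴
Q = 5.71×10⁻⁴ < Keq = 0.00281: net forward reaction.

no; Q < K, reaction proceeds forward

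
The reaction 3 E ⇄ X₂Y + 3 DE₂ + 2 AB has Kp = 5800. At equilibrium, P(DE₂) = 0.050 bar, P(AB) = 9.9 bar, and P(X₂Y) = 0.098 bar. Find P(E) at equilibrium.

P(E) = 0.0059 bar

At equilibrium, Kp = P(X₂Y)·P(DE₂)³·P(AB)² / P(E)³ = 5800.
(0.098)·(0.050)³·(9.9)² / (P(E))³ = 5800
P(E)³ = 2.07e-7 ⇒ P(E) = 0.0059 bar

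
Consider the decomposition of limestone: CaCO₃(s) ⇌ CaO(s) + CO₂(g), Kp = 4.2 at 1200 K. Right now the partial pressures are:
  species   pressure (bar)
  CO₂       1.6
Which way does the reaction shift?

(CaCO₃, CaO are pure solids — omitted from Qp.)
Qp = P(CO₂) = 1.6
Qp = 1.6 < Kp = 4.2, so the forward reaction proceeds.

forward (toward products)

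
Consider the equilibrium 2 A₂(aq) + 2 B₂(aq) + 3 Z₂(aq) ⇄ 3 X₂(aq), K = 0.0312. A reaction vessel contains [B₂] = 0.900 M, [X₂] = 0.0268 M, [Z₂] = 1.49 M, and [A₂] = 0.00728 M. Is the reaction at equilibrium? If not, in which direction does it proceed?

reverse (toward reactants)

Q = [X₂]³ / ([A₂]²·[B₂]²·[Z₂]³) = (0.0268)³ / ((0.00728)²·(0.900)²·(1.49)³) = 0.136
Q = 0.136 > K = 0.0312, so the reverse reaction proceeds.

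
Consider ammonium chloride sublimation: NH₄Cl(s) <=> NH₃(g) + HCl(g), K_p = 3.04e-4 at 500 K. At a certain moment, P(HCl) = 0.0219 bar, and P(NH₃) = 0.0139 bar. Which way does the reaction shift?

(NH₄Cl is a pure solid — omitted from Q_p.)
Q_p = P(NH₃)·P(HCl) = (0.0139)·(0.0219) = 3.04e-4
Q_p = 3.04e-4 = K_p, so the system is already at equilibrium.

at equilibrium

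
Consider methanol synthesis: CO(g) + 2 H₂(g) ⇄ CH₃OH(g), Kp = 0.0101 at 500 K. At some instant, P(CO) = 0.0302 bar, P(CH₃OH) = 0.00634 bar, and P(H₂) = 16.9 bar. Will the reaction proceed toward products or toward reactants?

toward products

Qp = P(CH₃OH) / (P(CO)·P(H₂)²) = (0.00634) / ((0.0302)·(16.9)²) = 7.35×10⁻⁴
Qp = 7.35×10⁻⁴ < Kp = 0.0101, so the forward reaction proceeds.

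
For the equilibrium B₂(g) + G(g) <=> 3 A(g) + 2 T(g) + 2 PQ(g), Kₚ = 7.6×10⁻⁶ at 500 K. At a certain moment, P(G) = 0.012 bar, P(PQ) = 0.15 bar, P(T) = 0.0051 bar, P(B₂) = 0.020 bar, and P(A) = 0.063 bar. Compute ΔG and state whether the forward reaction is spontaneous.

Qₚ = P(A)³·P(T)²·P(PQ)² / (P(B₂)·P(G)) = (0.063)³·(0.0051)²·(0.15)² / ((0.020)·(0.012)) = 6.10×10⁻⁷
ΔG = RT ln(Qₚ/Kₚ) = (8.314 J mol⁻¹ K⁻¹)(500 K) × ln(6.10×10⁻⁷/7.6×10⁻⁶)
   = (4.157 kJ/mol)(-2.522) = -10.5 kJ/mol
ΔG < 0, so the forward reaction is spontaneous (proceeds forward).

ΔG = -10.5 kJ/mol; the forward reaction is spontaneous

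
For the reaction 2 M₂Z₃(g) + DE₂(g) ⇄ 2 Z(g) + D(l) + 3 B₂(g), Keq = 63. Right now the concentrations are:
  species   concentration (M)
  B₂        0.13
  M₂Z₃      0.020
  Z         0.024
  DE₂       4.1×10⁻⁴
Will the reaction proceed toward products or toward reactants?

(D is a pure liquid — omitted from Q.)
Q = [Z]²·[B₂]³ / ([M₂Z₃]²·[DE₂]) = (0.024)²·(0.13)³ / ((0.020)²·(4.1×10⁻⁴)) = 7.7
Q = 7.7 < Keq = 63, so the forward reaction proceeds.

in the forward direction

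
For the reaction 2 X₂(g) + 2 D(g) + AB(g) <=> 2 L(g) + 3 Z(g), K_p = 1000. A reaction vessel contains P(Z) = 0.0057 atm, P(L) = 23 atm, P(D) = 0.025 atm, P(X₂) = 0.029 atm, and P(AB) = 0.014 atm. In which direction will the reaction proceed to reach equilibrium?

Q_p = P(L)²·P(Z)³ / (P(X₂)²·P(D)²·P(AB)) = (23)²·(0.0057)³ / ((0.029)²·(0.025)²·(0.014)) = 13000
Q_p = 13000 > K_p = 1000, so the reverse reaction proceeds.

to the left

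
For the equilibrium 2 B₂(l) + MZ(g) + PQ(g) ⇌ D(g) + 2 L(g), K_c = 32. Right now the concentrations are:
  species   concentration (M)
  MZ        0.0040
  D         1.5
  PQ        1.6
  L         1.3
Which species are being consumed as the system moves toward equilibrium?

(B₂ is a pure liquid — omitted from Q_c.)
Q_c = [D]·[L]² / ([MZ]·[PQ]) = (1.5)·(1.3)² / ((0.0040)·(1.6)) = 400
Q_c = 400 > K_c = 32: net reverse reaction.

D, L (products)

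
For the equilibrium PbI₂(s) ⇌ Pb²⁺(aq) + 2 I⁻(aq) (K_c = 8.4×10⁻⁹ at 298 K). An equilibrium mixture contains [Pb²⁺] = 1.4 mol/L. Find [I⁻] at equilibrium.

(PbI₂ is a pure solid — omitted from K_c.)
At equilibrium, K_c = [Pb²⁺]·[I⁻]² = 8.4×10⁻⁹.
(1.4)·([I⁻])² = 8.4×10⁻⁹
[I⁻]² = 6.00×10⁻⁹ ⇒ [I⁻] = 7.7×10⁻⁵ mol/L

[I⁻] = 7.7×10⁻⁵ mol/L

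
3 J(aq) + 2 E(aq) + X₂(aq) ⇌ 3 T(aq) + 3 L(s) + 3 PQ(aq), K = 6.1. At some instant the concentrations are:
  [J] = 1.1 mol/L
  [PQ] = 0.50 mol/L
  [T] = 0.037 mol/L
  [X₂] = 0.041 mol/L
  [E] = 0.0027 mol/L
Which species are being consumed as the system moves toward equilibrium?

(L is a pure solid — omitted from Q.)
Q = [T]³·[PQ]³ / ([J]³·[E]²·[X₂]) = (0.037)³·(0.50)³ / ((1.1)³·(0.0027)²·(0.041)) = 16
Q = 16 > K = 6.1: net reverse reaction.

T, L, PQ (products)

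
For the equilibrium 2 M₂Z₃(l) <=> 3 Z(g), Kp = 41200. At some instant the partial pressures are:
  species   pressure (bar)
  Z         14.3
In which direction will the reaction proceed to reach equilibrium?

(M₂Z₃ is a pure liquid — omitted from Qp.)
Qp = P(Z)³ = (14.3)³ = 2920
Qp = 2920 < Kp = 41200, so the forward reaction proceeds.

forward (toward products)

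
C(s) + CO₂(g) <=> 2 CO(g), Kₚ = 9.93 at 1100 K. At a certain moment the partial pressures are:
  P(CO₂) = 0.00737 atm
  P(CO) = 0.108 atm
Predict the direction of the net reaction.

(C is a pure solid — omitted from Qₚ.)
Qₚ = P(CO)² / P(CO₂) = (0.108)² / (0.00737) = 1.58
Qₚ = 1.58 < Kₚ = 9.93, so the forward reaction proceeds.

toward products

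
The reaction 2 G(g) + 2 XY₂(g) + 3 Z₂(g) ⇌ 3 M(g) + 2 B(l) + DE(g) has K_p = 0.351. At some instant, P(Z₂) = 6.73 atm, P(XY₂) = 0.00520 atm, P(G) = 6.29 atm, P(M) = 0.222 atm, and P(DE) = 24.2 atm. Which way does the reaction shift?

reverse (toward reactants)

(B is a pure liquid — omitted from Q_p.)
Q_p = P(M)³·P(DE) / (P(G)²·P(XY₂)²·P(Z₂)³) = (0.222)³·(24.2) / ((6.29)²·(0.00520)²·(6.73)³) = 0.812
Q_p = 0.812 > K_p = 0.351, so the reverse reaction proceeds.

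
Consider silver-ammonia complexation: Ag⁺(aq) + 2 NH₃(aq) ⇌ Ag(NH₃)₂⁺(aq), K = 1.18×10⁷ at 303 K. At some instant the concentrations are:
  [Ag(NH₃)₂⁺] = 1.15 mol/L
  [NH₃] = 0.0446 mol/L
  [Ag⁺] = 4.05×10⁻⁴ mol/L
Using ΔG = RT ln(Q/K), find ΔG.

ΔG = -5.32 kJ/mol

Q = [Ag(NH₃)₂⁺] / ([Ag⁺]·[NH₃]²) = (1.15) / ((4.05×10⁻⁴)·(0.0446)²) = 1.43×10⁶
ΔG = RT ln(Q/K) = (8.314 J mol⁻¹ K⁻¹)(303 K) × ln(1.43×10⁶/1.18×10⁷)
   = (2.519 kJ/mol)(-2.110) = -5.32 kJ/mol
ΔG < 0, so the forward reaction is spontaneous (proceeds forward).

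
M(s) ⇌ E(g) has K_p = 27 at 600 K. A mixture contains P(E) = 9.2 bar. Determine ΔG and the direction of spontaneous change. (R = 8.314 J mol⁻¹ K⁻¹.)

ΔG = -5.37 kJ/mol; the forward reaction is spontaneous

(M is a pure solid — omitted from Q_p.)
Q_p = P(E) = 9.20
ΔG = RT ln(Q_p/K_p) = (8.314 J mol⁻¹ K⁻¹)(600 K) × ln(9.20/27)
   = (4.988 kJ/mol)(-1.077) = -5.37 kJ/mol
ΔG < 0, so the forward reaction is spontaneous (proceeds forward).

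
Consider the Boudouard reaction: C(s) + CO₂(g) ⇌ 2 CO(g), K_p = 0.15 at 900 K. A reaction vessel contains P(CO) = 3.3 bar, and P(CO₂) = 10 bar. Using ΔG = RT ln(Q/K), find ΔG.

(C is a pure solid — omitted from Q_p.)
Q_p = P(CO)² / P(CO₂) = (3.3)² / (10) = 1.09
ΔG = RT ln(Q_p/K_p) = (8.314 J mol⁻¹ K⁻¹)(900 K) × ln(1.09/0.15)
   = (7.483 kJ/mol)(1.983) = 14.8 kJ/mol
ΔG > 0, so the forward reaction is non-spontaneous (proceeds in reverse).

ΔG = 14.8 kJ/mol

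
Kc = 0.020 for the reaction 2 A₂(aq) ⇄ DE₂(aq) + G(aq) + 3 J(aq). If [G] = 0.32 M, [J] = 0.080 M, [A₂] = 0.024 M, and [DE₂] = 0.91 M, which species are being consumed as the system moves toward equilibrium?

Qc = [DE₂]·[G]·[J]³ / [A₂]² = (0.91)·(0.32)·(0.080)³ / (0.024)² = 0.26
Qc = 0.26 > Kc = 0.020: net reverse reaction.

DE₂, G, J (products)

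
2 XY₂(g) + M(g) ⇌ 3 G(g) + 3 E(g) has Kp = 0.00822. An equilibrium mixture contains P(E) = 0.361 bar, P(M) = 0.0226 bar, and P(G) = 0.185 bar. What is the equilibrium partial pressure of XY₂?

P(XY₂) = 1.27 bar

At equilibrium, Kp = P(G)³·P(E)³ / (P(XY₂)²·P(M)) = 0.00822.
(0.185)³·(0.361)³ / ((P(XY₂))²·(0.0226)) = 0.00822
P(XY₂)² = 1.60 ⇒ P(XY₂) = 1.27 bar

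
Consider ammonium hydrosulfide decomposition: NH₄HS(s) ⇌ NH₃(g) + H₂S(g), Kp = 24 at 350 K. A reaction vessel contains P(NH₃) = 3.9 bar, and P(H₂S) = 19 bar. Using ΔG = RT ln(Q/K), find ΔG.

ΔG = 3.28 kJ/mol

(NH₄HS is a pure solid — omitted from Qp.)
Qp = P(NH₃)·P(H₂S) = (3.9)·(19) = 74.1
ΔG = RT ln(Qp/Kp) = (8.314 J mol⁻¹ K⁻¹)(350 K) × ln(74.1/24)
   = (2.910 kJ/mol)(1.127) = 3.28 kJ/mol
ΔG > 0, so the forward reaction is non-spontaneous (proceeds in reverse).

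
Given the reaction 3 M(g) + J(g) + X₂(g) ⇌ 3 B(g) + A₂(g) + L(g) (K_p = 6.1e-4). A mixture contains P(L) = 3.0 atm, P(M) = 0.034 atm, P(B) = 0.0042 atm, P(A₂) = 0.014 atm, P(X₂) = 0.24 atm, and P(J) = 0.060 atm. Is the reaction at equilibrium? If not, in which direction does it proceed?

in the reverse direction

Q_p = P(B)³·P(A₂)·P(L) / (P(M)³·P(J)·P(X₂)) = (0.0042)³·(0.014)·(3.0) / ((0.034)³·(0.060)·(0.24)) = 0.0055
Q_p = 0.0055 > K_p = 6.1e-4, so the reverse reaction proceeds.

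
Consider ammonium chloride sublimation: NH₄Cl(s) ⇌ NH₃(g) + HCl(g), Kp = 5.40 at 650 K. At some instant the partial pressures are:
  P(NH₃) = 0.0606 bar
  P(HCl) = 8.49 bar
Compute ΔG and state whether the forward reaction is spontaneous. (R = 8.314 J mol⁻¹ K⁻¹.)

(NH₄Cl is a pure solid — omitted from Qp.)
Qp = P(NH₃)·P(HCl) = (0.0606)·(8.49) = 0.514
ΔG = RT ln(Qp/Kp) = (8.314 J mol⁻¹ K⁻¹)(650 K) × ln(0.514/5.40)
   = (5.404 kJ/mol)(-2.352) = -12.7 kJ/mol
ΔG < 0, so the forward reaction is spontaneous (proceeds forward).

ΔG = -12.7 kJ/mol; the forward reaction is spontaneous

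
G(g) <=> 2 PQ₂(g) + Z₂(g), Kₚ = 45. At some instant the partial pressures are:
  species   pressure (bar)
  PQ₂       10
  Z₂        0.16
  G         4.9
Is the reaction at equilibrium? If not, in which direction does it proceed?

in the forward direction

Qₚ = P(PQ₂)²·P(Z₂) / P(G) = (10)²·(0.16) / (4.9) = 3.3
Qₚ = 3.3 < Kₚ = 45, so the forward reaction proceeds.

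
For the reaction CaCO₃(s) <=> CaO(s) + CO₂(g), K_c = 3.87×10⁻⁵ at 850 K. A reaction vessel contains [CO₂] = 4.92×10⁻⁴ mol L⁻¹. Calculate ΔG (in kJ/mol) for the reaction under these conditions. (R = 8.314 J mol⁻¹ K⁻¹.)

ΔG = 18.0 kJ/mol

(CaCO₃, CaO are pure solids — omitted from Q_c.)
Q_c = [CO₂] = 4.92×10⁻⁴
ΔG = RT ln(Q_c/K_c) = (8.314 J mol⁻¹ K⁻¹)(850 K) × ln(4.92×10⁻⁴/3.87×10⁻⁵)
   = (7.067 kJ/mol)(2.543) = 18.0 kJ/mol
ΔG > 0, so the forward reaction is non-spontaneous (proceeds in reverse).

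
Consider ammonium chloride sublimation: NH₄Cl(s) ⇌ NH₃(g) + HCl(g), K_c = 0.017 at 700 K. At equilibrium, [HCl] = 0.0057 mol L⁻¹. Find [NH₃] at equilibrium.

(NH₄Cl is a pure solid — omitted from K_c.)
At equilibrium, K_c = [NH₃]·[HCl] = 0.017.
([NH₃])·(0.0057) = 0.017
[NH₃] = 2.98 = 3.0 mol L⁻¹

[NH₃] = 3.0 mol L⁻¹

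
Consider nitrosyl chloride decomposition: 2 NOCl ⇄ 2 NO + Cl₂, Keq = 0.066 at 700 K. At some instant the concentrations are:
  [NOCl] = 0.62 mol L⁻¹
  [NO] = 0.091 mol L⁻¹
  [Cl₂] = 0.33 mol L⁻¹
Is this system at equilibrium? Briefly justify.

no; Q < K, reaction proceeds forward

Q = [NO]²·[Cl₂] / [NOCl]² = (0.091)²·(0.33) / (0.62)² = 0.0071
Q = 0.0071 < Keq = 0.066: net forward reaction.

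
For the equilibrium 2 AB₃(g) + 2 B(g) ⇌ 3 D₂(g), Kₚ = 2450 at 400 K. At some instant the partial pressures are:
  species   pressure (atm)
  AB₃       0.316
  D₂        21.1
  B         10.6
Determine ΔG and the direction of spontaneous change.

ΔG = -3.57 kJ/mol; the forward reaction is spontaneous

Qₚ = P(D₂)³ / (P(AB₃)²·P(B)²) = (21.1)³ / ((0.316)²·(10.6)²) = 837
ΔG = RT ln(Qₚ/Kₚ) = (8.314 J mol⁻¹ K⁻¹)(400 K) × ln(837/2450)
   = (3.326 kJ/mol)(-1.074) = -3.57 kJ/mol
ΔG < 0, so the forward reaction is spontaneous (proceeds forward).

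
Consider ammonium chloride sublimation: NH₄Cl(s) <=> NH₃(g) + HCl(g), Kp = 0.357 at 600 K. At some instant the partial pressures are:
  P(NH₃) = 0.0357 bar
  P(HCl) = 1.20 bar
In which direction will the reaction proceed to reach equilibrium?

toward products

(NH₄Cl is a pure solid — omitted from Qp.)
Qp = P(NH₃)·P(HCl) = (0.0357)·(1.20) = 0.0428
Qp = 0.0428 < Kp = 0.357, so the forward reaction proceeds.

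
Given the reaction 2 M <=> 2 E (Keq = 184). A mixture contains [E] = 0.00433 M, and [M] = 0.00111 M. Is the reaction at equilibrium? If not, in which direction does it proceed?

to the right

Q = [E]² / [M]² = (0.00433)² / (0.00111)² = 15.2
Q = 15.2 < Keq = 184, so the forward reaction proceeds.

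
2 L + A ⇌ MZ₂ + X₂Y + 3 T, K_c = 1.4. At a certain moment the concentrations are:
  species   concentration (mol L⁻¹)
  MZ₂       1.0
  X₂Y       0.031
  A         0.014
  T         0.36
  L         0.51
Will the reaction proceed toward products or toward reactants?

Q_c = [MZ₂]·[X₂Y]·[T]³ / ([L]²·[A]) = (1.0)·(0.031)·(0.36)³ / ((0.51)²·(0.014)) = 0.40
Q_c = 0.40 < K_c = 1.4, so the forward reaction proceeds.

in the forward direction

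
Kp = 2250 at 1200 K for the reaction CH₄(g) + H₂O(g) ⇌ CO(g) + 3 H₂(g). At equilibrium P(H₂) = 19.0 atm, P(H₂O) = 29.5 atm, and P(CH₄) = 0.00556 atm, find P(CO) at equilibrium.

P(CO) = 0.0538 atm

At equilibrium, Kp = P(CO)·P(H₂)³ / (P(CH₄)·P(H₂O)) = 2250.
(P(CO))·(19.0)³ / ((0.00556)·(29.5)) = 2250
P(CO) = 0.0538 atm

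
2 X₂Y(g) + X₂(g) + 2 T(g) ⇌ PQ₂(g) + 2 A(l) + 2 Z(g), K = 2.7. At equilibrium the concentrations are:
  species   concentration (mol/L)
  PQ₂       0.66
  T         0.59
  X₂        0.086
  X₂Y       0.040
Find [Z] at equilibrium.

(A is a pure liquid — omitted from K.)
At equilibrium, K = [PQ₂]·[Z]² / ([X₂Y]²·[X₂]·[T]²) = 2.7.
(0.66)·([Z])² / ((0.040)²·(0.086)·(0.59)²) = 2.7
[Z]² = 1.96e-4 ⇒ [Z] = 0.014 mol/L

[Z] = 0.014 mol/L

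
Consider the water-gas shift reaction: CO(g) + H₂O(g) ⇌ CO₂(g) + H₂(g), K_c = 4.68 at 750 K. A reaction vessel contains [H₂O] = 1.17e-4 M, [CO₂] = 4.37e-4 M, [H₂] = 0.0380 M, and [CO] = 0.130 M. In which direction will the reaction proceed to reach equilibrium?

Q_c = [CO₂]·[H₂] / ([CO]·[H₂O]) = (4.37e-4)·(0.0380) / ((0.130)·(1.17e-4)) = 1.09
Q_c = 1.09 < K_c = 4.68, so the forward reaction proceeds.

toward products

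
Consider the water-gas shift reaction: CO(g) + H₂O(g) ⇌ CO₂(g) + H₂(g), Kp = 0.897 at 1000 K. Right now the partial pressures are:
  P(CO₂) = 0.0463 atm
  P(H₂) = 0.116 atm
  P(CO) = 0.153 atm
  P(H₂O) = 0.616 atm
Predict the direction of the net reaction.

Qp = P(CO₂)·P(H₂) / (P(CO)·P(H₂O)) = (0.0463)·(0.116) / ((0.153)·(0.616)) = 0.0570
Qp = 0.0570 < Kp = 0.897, so the forward reaction proceeds.

toward products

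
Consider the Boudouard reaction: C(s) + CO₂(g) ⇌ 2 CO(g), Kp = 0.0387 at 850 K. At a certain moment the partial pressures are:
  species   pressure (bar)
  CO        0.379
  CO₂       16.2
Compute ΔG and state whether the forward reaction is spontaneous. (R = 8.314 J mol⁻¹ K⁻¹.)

(C is a pure solid — omitted from Qp.)
Qp = P(CO)² / P(CO₂) = (0.379)² / (16.2) = 0.00887
ΔG = RT ln(Qp/Kp) = (8.314 J mol⁻¹ K⁻¹)(850 K) × ln(0.00887/0.0387)
   = (7.067 kJ/mol)(-1.473) = -10.4 kJ/mol
ΔG < 0, so the forward reaction is spontaneous (proceeds forward).

ΔG = -10.4 kJ/mol; the forward reaction is spontaneous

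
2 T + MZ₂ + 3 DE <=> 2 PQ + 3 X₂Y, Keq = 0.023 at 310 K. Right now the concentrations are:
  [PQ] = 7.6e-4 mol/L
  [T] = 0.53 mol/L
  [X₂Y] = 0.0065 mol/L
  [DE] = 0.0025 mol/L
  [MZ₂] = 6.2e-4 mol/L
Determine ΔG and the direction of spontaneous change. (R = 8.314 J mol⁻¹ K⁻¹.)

ΔG = 2.40 kJ/mol; the forward reaction is non-spontaneous

Q = [PQ]²·[X₂Y]³ / ([T]²·[MZ₂]·[DE]³) = (7.6e-4)²·(0.0065)³ / ((0.53)²·(6.2e-4)·(0.0025)³) = 0.0583
ΔG = RT ln(Q/Keq) = (8.314 J mol⁻¹ K⁻¹)(310 K) × ln(0.0583/0.023)
   = (2.577 kJ/mol)(0.9301) = 2.40 kJ/mol
ΔG > 0, so the forward reaction is non-spontaneous (proceeds in reverse).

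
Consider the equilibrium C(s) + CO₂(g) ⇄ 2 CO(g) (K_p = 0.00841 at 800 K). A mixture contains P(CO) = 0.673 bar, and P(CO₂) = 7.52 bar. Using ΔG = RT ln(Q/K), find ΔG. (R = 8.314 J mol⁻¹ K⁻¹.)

(C is a pure solid — omitted from Q_p.)
Q_p = P(CO)² / P(CO₂) = (0.673)² / (7.52) = 0.0602
ΔG = RT ln(Q_p/K_p) = (8.314 J mol⁻¹ K⁻¹)(800 K) × ln(0.0602/0.00841)
   = (6.651 kJ/mol)(1.968) = 13.1 kJ/mol
ΔG > 0, so the forward reaction is non-spontaneous (proceeds in reverse).

ΔG = 13.1 kJ/mol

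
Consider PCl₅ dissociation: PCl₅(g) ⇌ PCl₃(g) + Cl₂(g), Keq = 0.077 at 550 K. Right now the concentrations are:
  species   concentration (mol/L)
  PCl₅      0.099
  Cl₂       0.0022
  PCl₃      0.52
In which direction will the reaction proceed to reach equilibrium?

forward (toward products)

Q = [PCl₃]·[Cl₂] / [PCl₅] = (0.52)·(0.0022) / (0.099) = 0.012
Q = 0.012 < Keq = 0.077, so the forward reaction proceeds.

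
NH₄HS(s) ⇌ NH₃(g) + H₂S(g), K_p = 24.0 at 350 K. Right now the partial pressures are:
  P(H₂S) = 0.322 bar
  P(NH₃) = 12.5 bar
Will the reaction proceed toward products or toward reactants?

in the forward direction

(NH₄HS is a pure solid — omitted from Q_p.)
Q_p = P(NH₃)·P(H₂S) = (12.5)·(0.322) = 4.03
Q_p = 4.03 < K_p = 24.0, so the forward reaction proceeds.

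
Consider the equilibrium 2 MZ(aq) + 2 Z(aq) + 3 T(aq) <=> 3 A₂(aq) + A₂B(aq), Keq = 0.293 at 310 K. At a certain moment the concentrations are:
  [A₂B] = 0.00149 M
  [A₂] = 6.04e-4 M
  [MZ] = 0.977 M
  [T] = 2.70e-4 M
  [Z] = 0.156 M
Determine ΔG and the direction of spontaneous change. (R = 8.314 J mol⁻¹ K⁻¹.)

ΔG = 2.31 kJ/mol; the forward reaction is non-spontaneous

Q = [A₂]³·[A₂B] / ([MZ]²·[Z]²·[T]³) = (6.04e-4)³·(0.00149) / ((0.977)²·(0.156)²·(2.70e-4)³) = 0.718
ΔG = RT ln(Q/Keq) = (8.314 J mol⁻¹ K⁻¹)(310 K) × ln(0.718/0.293)
   = (2.577 kJ/mol)(0.8963) = 2.31 kJ/mol
ΔG > 0, so the forward reaction is non-spontaneous (proceeds in reverse).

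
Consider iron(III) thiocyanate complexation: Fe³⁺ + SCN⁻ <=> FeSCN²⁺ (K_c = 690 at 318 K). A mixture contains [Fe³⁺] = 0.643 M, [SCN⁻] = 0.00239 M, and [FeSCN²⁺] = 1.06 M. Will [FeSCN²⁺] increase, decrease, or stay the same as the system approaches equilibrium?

stay the same

Q_c = [FeSCN²⁺] / ([Fe³⁺]·[SCN⁻]) = (1.06) / ((0.643)·(0.00239)) = 690
Q_c = 690 = K_c; the system is at equilibrium.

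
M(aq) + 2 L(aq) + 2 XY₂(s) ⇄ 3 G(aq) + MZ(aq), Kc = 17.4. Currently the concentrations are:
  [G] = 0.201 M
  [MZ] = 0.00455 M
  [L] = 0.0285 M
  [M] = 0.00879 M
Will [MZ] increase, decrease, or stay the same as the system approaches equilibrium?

(XY₂ is a pure solid — omitted from Qc.)
Qc = [G]³·[MZ] / ([M]·[L]²) = (0.201)³·(0.00455) / ((0.00879)·(0.0285)²) = 5.18
Qc = 5.18 < Kc = 17.4: net forward reaction.
MZ is a product, so it increases.

increase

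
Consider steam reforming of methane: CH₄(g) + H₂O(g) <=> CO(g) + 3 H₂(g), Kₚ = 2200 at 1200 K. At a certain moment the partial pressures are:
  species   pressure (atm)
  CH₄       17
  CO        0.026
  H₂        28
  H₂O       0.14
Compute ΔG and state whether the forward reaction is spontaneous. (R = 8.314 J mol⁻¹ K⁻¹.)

ΔG = -22.1 kJ/mol; the forward reaction is spontaneous

Qₚ = P(CO)·P(H₂)³ / (P(CH₄)·P(H₂O)) = (0.026)·(28)³ / ((17)·(0.14)) = 240
ΔG = RT ln(Qₚ/Kₚ) = (8.314 J mol⁻¹ K⁻¹)(1200 K) × ln(240/2200)
   = (9.977 kJ/mol)(-2.216) = -22.1 kJ/mol
ΔG < 0, so the forward reaction is spontaneous (proceeds forward).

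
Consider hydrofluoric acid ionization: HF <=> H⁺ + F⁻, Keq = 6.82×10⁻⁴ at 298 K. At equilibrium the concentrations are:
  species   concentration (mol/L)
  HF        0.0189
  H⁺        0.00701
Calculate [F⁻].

[F⁻] = 0.00184 mol/L

At equilibrium, Keq = [H⁺]·[F⁻] / [HF] = 6.82×10⁻⁴.
(0.00701)·([F⁻]) / (0.0189) = 6.82×10⁻⁴
[F⁻] = 0.00184 mol/L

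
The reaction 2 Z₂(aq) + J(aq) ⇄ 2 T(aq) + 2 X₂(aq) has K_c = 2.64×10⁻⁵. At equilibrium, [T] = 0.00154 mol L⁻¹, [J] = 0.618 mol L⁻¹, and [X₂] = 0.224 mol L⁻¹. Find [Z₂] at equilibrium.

[Z₂] = 0.0854 mol L⁻¹

At equilibrium, K_c = [T]²·[X₂]² / ([Z₂]²·[J]) = 2.64×10⁻⁵.
(0.00154)²·(0.224)² / (([Z₂])²·(0.618)) = 2.64×10⁻⁵
[Z₂]² = 0.00729 ⇒ [Z₂] = 0.0854 mol L⁻¹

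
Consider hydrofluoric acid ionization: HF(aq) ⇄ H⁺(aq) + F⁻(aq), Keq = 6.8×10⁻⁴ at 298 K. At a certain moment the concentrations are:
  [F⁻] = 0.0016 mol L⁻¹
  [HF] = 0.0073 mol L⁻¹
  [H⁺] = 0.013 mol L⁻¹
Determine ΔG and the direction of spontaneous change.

Q = [H⁺]·[F⁻] / [HF] = (0.013)·(0.0016) / (0.0073) = 0.00285
ΔG = RT ln(Q/Keq) = (8.314 J mol⁻¹ K⁻¹)(298 K) × ln(0.00285/6.8×10⁻⁴)
   = (2.478 kJ/mol)(1.433) = 3.55 kJ/mol
ΔG > 0, so the forward reaction is non-spontaneous (proceeds in reverse).

ΔG = 3.55 kJ/mol; the forward reaction is non-spontaneous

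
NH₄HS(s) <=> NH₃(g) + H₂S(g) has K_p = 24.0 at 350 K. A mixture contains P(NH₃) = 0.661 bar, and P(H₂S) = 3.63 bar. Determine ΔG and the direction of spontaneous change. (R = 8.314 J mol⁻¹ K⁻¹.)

(NH₄HS is a pure solid — omitted from Q_p.)
Q_p = P(NH₃)·P(H₂S) = (0.661)·(3.63) = 2.40
ΔG = RT ln(Q_p/K_p) = (8.314 J mol⁻¹ K⁻¹)(350 K) × ln(2.40/24.0)
   = (2.910 kJ/mol)(-2.303) = -6.70 kJ/mol
ΔG < 0, so the forward reaction is spontaneous (proceeds forward).

ΔG = -6.70 kJ/mol; the forward reaction is spontaneous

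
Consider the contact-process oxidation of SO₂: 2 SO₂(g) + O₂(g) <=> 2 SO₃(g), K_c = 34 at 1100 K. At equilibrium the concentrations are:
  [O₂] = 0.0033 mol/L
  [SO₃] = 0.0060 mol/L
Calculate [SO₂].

[SO₂] = 0.018 mol/L

At equilibrium, K_c = [SO₃]² / ([SO₂]²·[O₂]) = 34.
(0.0060)² / (([SO₂])²·(0.0033)) = 34
[SO₂]² = 3.21×10⁻⁴ ⇒ [SO₂] = 0.018 mol/L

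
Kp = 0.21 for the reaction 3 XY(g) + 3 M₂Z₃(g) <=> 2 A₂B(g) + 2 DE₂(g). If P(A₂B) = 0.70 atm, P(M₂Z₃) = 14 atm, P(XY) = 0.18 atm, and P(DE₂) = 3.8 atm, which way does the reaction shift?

Qp = P(A₂B)²·P(DE₂)² / (P(XY)³·P(M₂Z₃)³) = (0.70)²·(3.8)² / ((0.18)³·(14)³) = 0.44
Qp = 0.44 > Kp = 0.21, so the reverse reaction proceeds.

reverse (toward reactants)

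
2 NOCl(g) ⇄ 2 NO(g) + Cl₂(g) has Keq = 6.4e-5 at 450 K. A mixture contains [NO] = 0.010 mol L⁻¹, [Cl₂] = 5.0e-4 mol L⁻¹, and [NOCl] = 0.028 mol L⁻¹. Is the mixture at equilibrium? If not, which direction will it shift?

Q = [NO]²·[Cl₂] / [NOCl]² = (0.010)²·(5.0e-4) / (0.028)² = 6.4e-5
Q = 6.4e-5 = Keq; the system is at equilibrium.

yes, at equilibrium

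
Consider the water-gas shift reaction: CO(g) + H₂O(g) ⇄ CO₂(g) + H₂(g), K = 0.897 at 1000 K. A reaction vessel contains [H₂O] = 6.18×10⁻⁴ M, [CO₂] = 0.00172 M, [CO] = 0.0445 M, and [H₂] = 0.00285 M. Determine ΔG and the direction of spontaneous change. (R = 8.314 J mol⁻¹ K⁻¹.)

ΔG = -13.4 kJ/mol; the forward reaction is spontaneous

Q = [CO₂]·[H₂] / ([CO]·[H₂O]) = (0.00172)·(0.00285) / ((0.0445)·(6.18×10⁻⁴)) = 0.178
ΔG = RT ln(Q/K) = (8.314 J mol⁻¹ K⁻¹)(1000 K) × ln(0.178/0.897)
   = (8.314 kJ/mol)(-1.617) = -13.4 kJ/mol
ΔG < 0, so the forward reaction is spontaneous (proceeds forward).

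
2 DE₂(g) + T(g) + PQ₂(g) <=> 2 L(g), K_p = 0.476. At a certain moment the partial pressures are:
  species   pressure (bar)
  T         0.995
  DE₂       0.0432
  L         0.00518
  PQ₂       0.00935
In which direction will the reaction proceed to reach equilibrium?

Q_p = P(L)² / (P(DE₂)²·P(T)·P(PQ₂)) = (0.00518)² / ((0.0432)²·(0.995)·(0.00935)) = 1.55
Q_p = 1.55 > K_p = 0.476, so the reverse reaction proceeds.

toward reactants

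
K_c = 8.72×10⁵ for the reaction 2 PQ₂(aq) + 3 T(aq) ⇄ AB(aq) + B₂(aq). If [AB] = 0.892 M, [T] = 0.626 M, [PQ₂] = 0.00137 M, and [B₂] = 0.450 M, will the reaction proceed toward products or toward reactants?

at equilibrium

Q_c = [AB]·[B₂] / ([PQ₂]²·[T]³) = (0.892)·(0.450) / ((0.00137)²·(0.626)³) = 8.72×10⁵
Q_c = 8.72×10⁵ = K_c, so the system is already at equilibrium.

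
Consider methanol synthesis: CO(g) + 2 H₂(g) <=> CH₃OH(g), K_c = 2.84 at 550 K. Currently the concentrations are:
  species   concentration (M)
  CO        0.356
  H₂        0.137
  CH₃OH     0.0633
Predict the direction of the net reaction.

Q_c = [CH₃OH] / ([CO]·[H₂]²) = (0.0633) / ((0.356)·(0.137)²) = 9.47
Q_c = 9.47 > K_c = 2.84, so the reverse reaction proceeds.

reverse (toward reactants)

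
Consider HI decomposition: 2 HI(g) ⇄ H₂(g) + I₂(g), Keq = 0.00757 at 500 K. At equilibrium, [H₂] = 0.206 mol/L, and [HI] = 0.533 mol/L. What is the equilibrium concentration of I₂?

[I₂] = 0.0104 mol/L

At equilibrium, Keq = [H₂]·[I₂] / [HI]² = 0.00757.
(0.206)·([I₂]) / (0.533)² = 0.00757
[I₂] = 0.0104 mol/L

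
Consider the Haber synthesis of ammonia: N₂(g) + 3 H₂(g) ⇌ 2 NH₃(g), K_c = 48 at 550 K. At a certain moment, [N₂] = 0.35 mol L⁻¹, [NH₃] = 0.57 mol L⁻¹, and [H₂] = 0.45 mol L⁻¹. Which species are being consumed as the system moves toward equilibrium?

N₂, H₂ (reactants)

Q_c = [NH₃]² / ([N₂]·[H₂]³) = (0.57)² / ((0.35)·(0.45)³) = 10
Q_c = 10 < K_c = 48: net forward reaction.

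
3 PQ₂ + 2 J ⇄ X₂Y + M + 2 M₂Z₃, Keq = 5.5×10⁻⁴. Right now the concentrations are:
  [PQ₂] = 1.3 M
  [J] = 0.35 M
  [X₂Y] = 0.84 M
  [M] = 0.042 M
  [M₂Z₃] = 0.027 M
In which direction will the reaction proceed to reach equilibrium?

in the forward direction

Q = [X₂Y]·[M]·[M₂Z₃]² / ([PQ₂]³·[J]²) = (0.84)·(0.042)·(0.027)² / ((1.3)³·(0.35)²) = 9.6×10⁻⁵
Q = 9.6×10⁻⁵ < Keq = 5.5×10⁻⁴, so the forward reaction proceeds.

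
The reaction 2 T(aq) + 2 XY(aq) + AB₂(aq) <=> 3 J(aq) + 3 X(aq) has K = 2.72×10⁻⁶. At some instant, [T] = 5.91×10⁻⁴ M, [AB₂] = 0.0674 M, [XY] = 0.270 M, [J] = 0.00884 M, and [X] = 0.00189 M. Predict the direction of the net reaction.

Q = [J]³·[X]³ / ([T]²·[XY]²·[AB₂]) = (0.00884)³·(0.00189)³ / ((5.91×10⁻⁴)²·(0.270)²·(0.0674)) = 2.72×10⁻⁶
Q = 2.72×10⁻⁶ = K, so the system is already at equilibrium.

no net change (already at equilibrium)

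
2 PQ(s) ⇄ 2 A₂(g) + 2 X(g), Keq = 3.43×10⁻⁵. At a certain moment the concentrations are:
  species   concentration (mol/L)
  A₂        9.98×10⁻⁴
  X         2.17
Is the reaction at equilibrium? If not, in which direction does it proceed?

toward products

(PQ is a pure solid — omitted from Q.)
Q = [A₂]²·[X]² = (9.98×10⁻⁴)²·(2.17)² = 4.69×10⁻⁶
Q = 4.69×10⁻⁶ < Keq = 3.43×10⁻⁵, so the forward reaction proceeds.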